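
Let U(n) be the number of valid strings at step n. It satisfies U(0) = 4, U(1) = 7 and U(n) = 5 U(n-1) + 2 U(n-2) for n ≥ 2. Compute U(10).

U(2) = 5·7 + 2·4 = 43
U(3) = 5·43 + 2·7 = 229
U(4) = 5·229 + 2·43 = 1231
U(5) = 5·1231 + 2·229 = 6613
U(6) = 5·6613 + 2·1231 = 35527
U(7) = 5·35527 + 2·6613 = 190861
U(8) = 5·190861 + 2·35527 = 1025359
U(9) = 5·1025359 + 2·190861 = 5508517
U(10) = 5·5508517 + 2·1025359 = 29593303

29593303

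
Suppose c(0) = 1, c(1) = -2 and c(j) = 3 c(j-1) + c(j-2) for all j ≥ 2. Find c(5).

-185

c(2) = 3·(-2) + 1 = -5
c(3) = 3·(-5) + (-2) = -17
c(4) = 3·(-17) + (-5) = -56
c(5) = 3·(-56) + (-17) = -185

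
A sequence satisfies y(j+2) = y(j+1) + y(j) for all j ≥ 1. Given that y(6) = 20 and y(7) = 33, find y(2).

1

Rearranging, y(j-2) = y(j) - y(j-1).
y(5) = 33 - 20 = 13
y(4) = 20 - 13 = 7
y(3) = 13 - 7 = 6
y(2) = 7 - 6 = 1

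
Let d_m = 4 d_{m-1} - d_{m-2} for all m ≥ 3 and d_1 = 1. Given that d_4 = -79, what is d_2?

Let d_2 = v.
d_3 = -1 + 4v
d_4 = -4 + 15v
So -4 + 15v = -79, giving v = -5.

-5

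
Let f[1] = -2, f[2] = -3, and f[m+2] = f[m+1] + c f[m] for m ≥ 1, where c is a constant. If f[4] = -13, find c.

f[3] = -3 - 2c
f[4] = -3 - 5c
So -3 - 5c = -13, giving c = 2.

2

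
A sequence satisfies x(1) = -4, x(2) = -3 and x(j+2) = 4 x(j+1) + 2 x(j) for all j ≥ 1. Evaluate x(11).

x(3) = 4(-3) + 2(-4) = -20
x(4) = 4(-20) + 2(-3) = -86
x(5) = 4(-86) + 2(-20) = -384
x(6) = 4(-384) + 2(-86) = -1708
x(7) = 4(-1708) + 2(-384) = -7600
x(8) = 4(-7600) + 2(-1708) = -33816
x(9) = 4(-33816) + 2(-7600) = -150464
x(10) = 4(-150464) + 2(-33816) = -669488
x(11) = 4(-669488) + 2(-150464) = -2978880

-2978880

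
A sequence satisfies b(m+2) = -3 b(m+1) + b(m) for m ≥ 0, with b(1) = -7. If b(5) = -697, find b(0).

-2

Let b(0) = x.
b(2) = 21 + x
b(3) = -70 - 3x
b(4) = 231 + 10x
b(5) = -763 - 33x
So -763 - 33x = -697, giving x = -2.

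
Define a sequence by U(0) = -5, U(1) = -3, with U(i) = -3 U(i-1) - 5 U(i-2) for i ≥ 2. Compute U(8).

U(2) = -3(-3) - 5(-5) = 34
U(3) = -3(34) - 5(-3) = -87
U(4) = -3(-87) - 5(34) = 91
U(5) = -3(91) - 5(-87) = 162
U(6) = -3(162) - 5(91) = -941
U(7) = -3(-941) - 5(162) = 2013
U(8) = -3(2013) - 5(-941) = -1334

-1334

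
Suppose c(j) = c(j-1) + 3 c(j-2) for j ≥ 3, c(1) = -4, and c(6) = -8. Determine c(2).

Let c(2) = y.
c(3) = -12 + y
c(4) = -12 + 4y
c(5) = -48 + 7y
c(6) = -84 + 19y
So -84 + 19y = -8, giving y = 4.

4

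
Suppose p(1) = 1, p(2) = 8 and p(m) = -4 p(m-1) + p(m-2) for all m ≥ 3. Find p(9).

-179999

p(3) = -4(8) + 1 = -31
p(4) = -4(-31) + 8 = 132
p(5) = -4(132) + (-31) = -559
p(6) = -4(-559) + 132 = 2368
p(7) = -4(2368) + (-559) = -10031
p(8) = -4(-10031) + 2368 = 42492
p(9) = -4(42492) + (-10031) = -179999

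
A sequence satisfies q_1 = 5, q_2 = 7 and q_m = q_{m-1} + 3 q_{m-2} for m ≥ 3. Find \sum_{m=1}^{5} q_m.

186

q_3 = 7 + 3(5) = 22
q_4 = 22 + 3(7) = 43
q_5 = 43 + 3(22) = 109
Sum = 5 + 7 + 22 + 43 + 109 = 186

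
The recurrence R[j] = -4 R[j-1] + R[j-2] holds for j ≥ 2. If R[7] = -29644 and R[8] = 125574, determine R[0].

6

Rearranging, R[j-2] = R[j] + 4 R[j-1].
R[6] = 125574 + 4*(-29644) = 6998
R[5] = -29644 + 4*6998 = -1652
R[4] = 6998 + 4*(-1652) = 390
R[3] = -1652 + 4*390 = -92
R[2] = 390 + 4*(-92) = 22
R[1] = -92 + 4*22 = -4
R[0] = 22 + 4*(-4) = 6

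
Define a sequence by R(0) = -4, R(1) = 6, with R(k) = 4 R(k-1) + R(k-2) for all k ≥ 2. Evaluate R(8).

117212

R(2) = 4·6 + (-4) = 20
R(3) = 4·20 + 6 = 86
R(4) = 4·86 + 20 = 364
R(5) = 4·364 + 86 = 1542
R(6) = 4·1542 + 364 = 6532
R(7) = 4·6532 + 1542 = 27670
R(8) = 4·27670 + 6532 = 117212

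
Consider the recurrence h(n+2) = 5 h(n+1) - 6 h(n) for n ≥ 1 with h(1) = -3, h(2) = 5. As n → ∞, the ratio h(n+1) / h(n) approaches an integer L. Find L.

The characteristic equation is r^2 - 5r + 6 = 0, which factors as (r - 3)(r - 2) = 0.
So the roots are 3 and 2. Since |3| > |2| and the coefficient of 3^n is non-zero, the ratio tends to 3.

3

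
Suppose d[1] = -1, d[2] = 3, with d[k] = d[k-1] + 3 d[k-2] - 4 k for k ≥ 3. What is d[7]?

-409

d[3] = 3 + 3(-1) - 12 = -12
d[4] = (-12) + 3(3) - 16 = -19
d[5] = (-19) + 3(-12) - 20 = -75
d[6] = (-75) + 3(-19) - 24 = -156
d[7] = (-156) + 3(-75) - 28 = -409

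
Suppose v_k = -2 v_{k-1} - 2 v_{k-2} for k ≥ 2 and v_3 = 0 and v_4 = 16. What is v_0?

Rearranging, v_{k-2} = (v_k + 2 v_{k-1}) / -2.
v_2 = (16 + 2*0) / -2 = 16/-2 = -8
v_1 = (0 + 2*(-8)) / -2 = -16/-2 = 8
v_0 = (-8 + 2*8) / -2 = 8/-2 = -4

-4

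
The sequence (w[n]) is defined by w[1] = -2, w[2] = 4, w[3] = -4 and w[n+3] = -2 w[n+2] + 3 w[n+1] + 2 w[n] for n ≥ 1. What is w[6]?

w[4] = -2*(-4) + 3*4 + 2*(-2) = 16
w[5] = -2*16 + 3*(-4) + 2*4 = -36
w[6] = -2*(-36) + 3*16 + 2*(-4) = 112

112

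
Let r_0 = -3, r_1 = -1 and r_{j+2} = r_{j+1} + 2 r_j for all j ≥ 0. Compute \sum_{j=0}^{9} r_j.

-1364

r_2 = (-1) + 2*(-3) = -7
r_3 = (-7) + 2*(-1) = -9
r_4 = (-9) + 2*(-7) = -23
r_5 = (-23) + 2*(-9) = -41
r_6 = (-41) + 2*(-23) = -87
r_7 = (-87) + 2*(-41) = -169
r_8 = (-169) + 2*(-87) = -343
r_9 = (-343) + 2*(-169) = -681
Sum = (-3) + (-1) + (-7) + (-9) + (-23) + (-41) + (-87) + (-169) + (-343) + (-681) = -1364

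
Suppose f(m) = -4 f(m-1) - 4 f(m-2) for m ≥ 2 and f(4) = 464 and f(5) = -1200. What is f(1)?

-7

Rearranging, f(m-2) = (f(m) + 4 f(m-1)) / -4.
f(3) = (-1200 + 4·464) / -4 = 656/-4 = -164
f(2) = (464 + 4·(-164)) / -4 = -192/-4 = 48
f(1) = (-164 + 4·48) / -4 = 28/-4 = -7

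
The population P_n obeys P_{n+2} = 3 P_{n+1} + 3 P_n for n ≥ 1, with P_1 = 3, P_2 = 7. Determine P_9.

P_3 = 3*7 + 3*3 = 30
P_4 = 3*30 + 3*7 = 111
P_5 = 3*111 + 3*30 = 423
P_6 = 3*423 + 3*111 = 1602
P_7 = 3*1602 + 3*423 = 6075
P_8 = 3*6075 + 3*1602 = 23031
P_9 = 3*23031 + 3*6075 = 87318

87318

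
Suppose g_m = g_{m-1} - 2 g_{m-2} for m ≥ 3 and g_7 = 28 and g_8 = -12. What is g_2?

4

Rearranging, g_{m-2} = (g_m - g_{m-1}) / -2.
g_6 = (-12 - 28) / -2 = -40/-2 = 20
g_5 = (28 - 20) / -2 = 8/-2 = -4
g_4 = (20 - (-4)) / -2 = 24/-2 = -12
g_3 = (-4 - (-12)) / -2 = 8/-2 = -4
g_2 = (-12 - (-4)) / -2 = -8/-2 = 4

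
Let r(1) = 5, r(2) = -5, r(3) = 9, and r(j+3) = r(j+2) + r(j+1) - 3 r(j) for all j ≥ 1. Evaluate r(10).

-53

r(4) = 9 + (-5) - 3·5 = -11
r(5) = (-11) + 9 - 3·(-5) = 13
r(6) = 13 + (-11) - 3·9 = -25
r(7) = (-25) + 13 - 3·(-11) = 21
r(8) = 21 + (-25) - 3·13 = -43
r(9) = (-43) + 21 - 3·(-25) = 53
r(10) = 53 + (-43) - 3·21 = -53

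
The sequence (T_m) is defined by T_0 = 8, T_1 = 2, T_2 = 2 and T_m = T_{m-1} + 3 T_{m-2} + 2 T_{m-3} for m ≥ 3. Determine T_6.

T_3 = 2 + 3(2) + 2(8) = 24
T_4 = 24 + 3(2) + 2(2) = 34
T_5 = 34 + 3(24) + 2(2) = 110
T_6 = 110 + 3(34) + 2(24) = 260

260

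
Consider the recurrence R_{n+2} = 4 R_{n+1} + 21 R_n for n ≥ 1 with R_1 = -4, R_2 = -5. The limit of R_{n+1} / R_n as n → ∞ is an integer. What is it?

The characteristic equation is r^2 - 4r - 21 = 0, which factors as (r - 7)(r + 3) = 0.
So the roots are 7 and -3. Since |7| > |-3| and the coefficient of 7^n is non-zero, the ratio tends to 7.

7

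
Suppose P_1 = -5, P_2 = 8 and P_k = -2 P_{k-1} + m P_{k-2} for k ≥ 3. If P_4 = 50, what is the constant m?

1

P_3 = -16 - 5m
P_4 = 32 + 18m
So 32 + 18m = 50, giving m = 1.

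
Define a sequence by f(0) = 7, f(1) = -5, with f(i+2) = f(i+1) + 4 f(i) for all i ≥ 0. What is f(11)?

44067

f(2) = (-5) + 4*7 = 23
f(3) = 23 + 4*(-5) = 3
f(4) = 3 + 4*23 = 95
f(5) = 95 + 4*3 = 107
f(6) = 107 + 4*95 = 487
f(7) = 487 + 4*107 = 915
f(8) = 915 + 4*487 = 2863
f(9) = 2863 + 4*915 = 6523
f(10) = 6523 + 4*2863 = 17975
f(11) = 17975 + 4*6523 = 44067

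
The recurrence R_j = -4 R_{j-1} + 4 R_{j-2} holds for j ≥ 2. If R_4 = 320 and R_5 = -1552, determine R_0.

Rearranging, R_{j-2} = (R_j + 4 R_{j-1}) / 4.
R_3 = (-1552 + 4*320) / 4 = -272/4 = -68
R_2 = (320 + 4*(-68)) / 4 = 48/4 = 12
R_1 = (-68 + 4*12) / 4 = -20/4 = -5
R_0 = (12 + 4*(-5)) / 4 = -8/4 = -2

-2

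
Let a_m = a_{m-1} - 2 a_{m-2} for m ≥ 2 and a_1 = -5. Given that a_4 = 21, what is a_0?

3

Let a_0 = x.
a_2 = -5 - 2x
a_3 = 5 - 2x
a_4 = 15 + 2x
So 15 + 2x = 21, giving x = 3.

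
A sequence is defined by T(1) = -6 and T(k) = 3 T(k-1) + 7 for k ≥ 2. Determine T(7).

T(2) = 3*(-6) + 7 = -11
T(3) = 3*(-11) + 7 = -26
T(4) = 3*(-26) + 7 = -71
T(5) = 3*(-71) + 7 = -206
T(6) = 3*(-206) + 7 = -611
T(7) = 3*(-611) + 7 = -1826

-1826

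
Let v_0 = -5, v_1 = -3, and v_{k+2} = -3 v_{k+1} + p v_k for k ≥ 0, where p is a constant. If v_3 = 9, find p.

v_2 = 9 - 5p
v_3 = -27 + 12p
So -27 + 12p = 9, giving p = 3.

3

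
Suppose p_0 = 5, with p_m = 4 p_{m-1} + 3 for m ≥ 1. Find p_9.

1572863

p_1 = 4*5 + 3 = 23
p_2 = 4*23 + 3 = 95
p_3 = 4*95 + 3 = 383
p_4 = 4*383 + 3 = 1535
p_5 = 4*1535 + 3 = 6143
p_6 = 4*6143 + 3 = 24575
p_7 = 4*24575 + 3 = 98303
p_8 = 4*98303 + 3 = 393215
p_9 = 4*393215 + 3 = 1572863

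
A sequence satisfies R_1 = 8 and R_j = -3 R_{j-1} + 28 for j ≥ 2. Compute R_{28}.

The fixed point is 28/(1 + 3) = 7, so R_j - 7 = -3(R_{j-1} - 7).
Hence R_j = 1·(-3)^{j-1} + 7.
R_{28} = 1·(-3)^{27} + 7 = 1·-7625597484987 + 7 = -7625597484980.

-7625597484980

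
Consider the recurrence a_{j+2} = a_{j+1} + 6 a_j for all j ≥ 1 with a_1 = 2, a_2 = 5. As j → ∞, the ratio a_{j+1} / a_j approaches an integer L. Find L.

The characteristic equation is r^2 - r - 6 = 0, which factors as (r - 3)(r + 2) = 0.
So the roots are 3 and -2. Since |3| > |-2| and the coefficient of 3^j is non-zero, the ratio tends to 3.

3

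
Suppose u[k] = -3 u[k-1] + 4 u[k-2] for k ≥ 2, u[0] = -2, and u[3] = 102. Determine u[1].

Let u[1] = z.
u[2] = -8 - 3z
u[3] = 24 + 13z
So 24 + 13z = 102, giving z = 6.

6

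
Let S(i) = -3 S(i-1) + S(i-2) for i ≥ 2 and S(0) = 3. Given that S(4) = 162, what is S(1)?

Let S(1) = v.
S(2) = 3 - 3v
S(3) = -9 + 10v
S(4) = 30 - 33v
So 30 - 33v = 162, giving v = -4.

-4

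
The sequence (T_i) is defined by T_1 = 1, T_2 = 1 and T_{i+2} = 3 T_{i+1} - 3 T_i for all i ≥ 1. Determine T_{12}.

486

T_3 = 3*1 - 3*1 = 0
T_4 = 3*0 - 3*1 = -3
T_5 = 3*(-3) - 3*0 = -9
T_6 = 3*(-9) - 3*(-3) = -18
T_7 = 3*(-18) - 3*(-9) = -27
T_8 = 3*(-27) - 3*(-18) = -27
T_9 = 3*(-27) - 3*(-27) = 0
T_{10} = 3*0 - 3*(-27) = 81
T_{11} = 3*81 - 3*0 = 243
T_{12} = 3*243 - 3*81 = 486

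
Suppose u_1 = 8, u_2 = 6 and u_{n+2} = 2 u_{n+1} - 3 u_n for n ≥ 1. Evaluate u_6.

u_3 = 2*6 - 3*8 = -12
u_4 = 2*(-12) - 3*6 = -42
u_5 = 2*(-42) - 3*(-12) = -48
u_6 = 2*(-48) - 3*(-42) = 30

30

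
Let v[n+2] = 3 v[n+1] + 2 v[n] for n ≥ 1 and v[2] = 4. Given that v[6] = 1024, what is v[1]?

6

Let v[1] = y.
v[3] = 12 + 2y
v[4] = 44 + 6y
v[5] = 156 + 22y
v[6] = 556 + 78y
So 556 + 78y = 1024, giving y = 6.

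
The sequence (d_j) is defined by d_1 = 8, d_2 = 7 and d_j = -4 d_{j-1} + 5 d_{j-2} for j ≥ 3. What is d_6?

-513

d_3 = -4·7 + 5·8 = 12
d_4 = -4·12 + 5·7 = -13
d_5 = -4·(-13) + 5·12 = 112
d_6 = -4·112 + 5·(-13) = -513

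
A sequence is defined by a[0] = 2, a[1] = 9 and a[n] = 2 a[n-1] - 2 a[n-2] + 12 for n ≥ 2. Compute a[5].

24

a[2] = 2·9 - 2·2 + 12 = 26
a[3] = 2·26 - 2·9 + 12 = 46
a[4] = 2·46 - 2·26 + 12 = 52
a[5] = 2·52 - 2·46 + 12 = 24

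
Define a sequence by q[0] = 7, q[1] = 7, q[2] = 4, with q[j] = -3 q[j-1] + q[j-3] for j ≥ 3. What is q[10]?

q[3] = -3·4 + 7 = -5
q[4] = -3·(-5) + 7 = 22
q[5] = -3·22 + 4 = -62
q[6] = -3·(-62) + (-5) = 181
q[7] = -3·181 + 22 = -521
q[8] = -3·(-521) + (-62) = 1501
q[9] = -3·1501 + 181 = -4322
q[10] = -3·(-4322) + (-521) = 12445

12445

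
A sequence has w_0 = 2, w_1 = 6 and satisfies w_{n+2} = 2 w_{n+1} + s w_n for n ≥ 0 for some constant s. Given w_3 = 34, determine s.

w_2 = 12 + 2s
w_3 = 24 + 10s
So 24 + 10s = 34, giving s = 1.

1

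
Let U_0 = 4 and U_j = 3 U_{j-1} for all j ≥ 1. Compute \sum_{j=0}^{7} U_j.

13120

U_1 = 3*4 = 12
U_2 = 3*12 = 36
U_3 = 3*36 = 108
U_4 = 3*108 = 324
U_5 = 3*324 = 972
U_6 = 3*972 = 2916
U_7 = 3*2916 = 8748
Sum = 4 + 12 + 36 + 108 + 324 + 972 + 2916 + 8748 = 13120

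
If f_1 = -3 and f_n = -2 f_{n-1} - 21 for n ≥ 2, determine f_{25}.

The fixed point is -21/(1 + 2) = -7, so f_n + 7 = -2(f_{n-1} + 7).
Hence f_n = 4·(-2)^{n-1} - 7.
f_{25} = 4·(-2)^{24} - 7 = 4·16777216 - 7 = 67108857.

67108857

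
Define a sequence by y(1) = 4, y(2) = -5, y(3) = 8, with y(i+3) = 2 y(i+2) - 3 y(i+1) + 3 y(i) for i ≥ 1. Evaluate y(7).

y(4) = 2(8) - 3(-5) + 3(4) = 43
y(5) = 2(43) - 3(8) + 3(-5) = 47
y(6) = 2(47) - 3(43) + 3(8) = -11
y(7) = 2(-11) - 3(47) + 3(43) = -34

-34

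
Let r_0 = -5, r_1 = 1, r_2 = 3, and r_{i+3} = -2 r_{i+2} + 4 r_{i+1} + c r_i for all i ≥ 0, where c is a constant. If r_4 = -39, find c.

-5

r_3 = -2 - 5c
r_4 = 16 + 11c
So 16 + 11c = -39, giving c = -5.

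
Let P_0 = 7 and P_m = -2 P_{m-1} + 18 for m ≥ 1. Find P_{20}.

1048582

The fixed point is 18/(1 + 2) = 6, so P_m - 6 = -2(P_{m-1} - 6).
Hence P_m = 1·(-2)^m + 6.
P_{20} = 1·(-2)^{20} + 6 = 1·1048576 + 6 = 1048582.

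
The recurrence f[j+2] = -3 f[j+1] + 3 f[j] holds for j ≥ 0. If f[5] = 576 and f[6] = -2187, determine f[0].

-3

Rearranging, f[j-2] = (f[j] + 3 f[j-1]) / 3.
f[4] = (-2187 + 3*576) / 3 = -459/3 = -153
f[3] = (576 + 3*(-153)) / 3 = 117/3 = 39
f[2] = (-153 + 3*39) / 3 = -36/3 = -12
f[1] = (39 + 3*(-12)) / 3 = 3/3 = 1
f[0] = (-12 + 3*1) / 3 = -9/3 = -3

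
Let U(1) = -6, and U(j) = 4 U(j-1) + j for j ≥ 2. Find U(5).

-1339

U(2) = 4(-6) + 2 = -22
U(3) = 4(-22) + 3 = -85
U(4) = 4(-85) + 4 = -336
U(5) = 4(-336) + 5 = -1339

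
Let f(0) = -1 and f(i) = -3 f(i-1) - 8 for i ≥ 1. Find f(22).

The fixed point is -8/(1 + 3) = -2, so f(i) + 2 = -3(f(i-1) + 2).
Hence f(i) = 1·(-3)^i - 2.
f(22) = 1·(-3)^{22} - 2 = 1·31381059609 - 2 = 31381059607.

31381059607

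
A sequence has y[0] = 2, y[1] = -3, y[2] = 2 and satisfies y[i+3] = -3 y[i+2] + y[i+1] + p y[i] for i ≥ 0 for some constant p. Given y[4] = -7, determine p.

y[3] = -9 + 2p
y[4] = 29 - 9p
So 29 - 9p = -7, giving p = 4.

4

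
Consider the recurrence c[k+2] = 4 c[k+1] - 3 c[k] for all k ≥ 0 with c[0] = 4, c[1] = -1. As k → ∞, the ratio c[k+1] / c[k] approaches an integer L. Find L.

3

The characteristic equation is r^2 - 4r + 3 = 0, which factors as (r - 3)(r - 1) = 0.
So the roots are 3 and 1. Since |3| > |1| and the coefficient of 3^k is non-zero, the ratio tends to 3.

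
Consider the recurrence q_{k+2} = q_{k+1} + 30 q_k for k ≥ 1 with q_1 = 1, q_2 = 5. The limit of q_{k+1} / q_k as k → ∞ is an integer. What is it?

6

The characteristic equation is r^2 - r - 30 = 0, which factors as (r - 6)(r + 5) = 0.
So the roots are 6 and -5. Since |6| > |-5| and the coefficient of 6^k is non-zero, the ratio tends to 6.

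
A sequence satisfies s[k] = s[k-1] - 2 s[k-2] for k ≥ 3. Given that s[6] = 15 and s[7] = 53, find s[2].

Rearranging, s[k-2] = (s[k] - s[k-1]) / -2.
s[5] = (53 - 15) / -2 = 38/-2 = -19
s[4] = (15 - (-19)) / -2 = 34/-2 = -17
s[3] = (-19 - (-17)) / -2 = -2/-2 = 1
s[2] = (-17 - 1) / -2 = -18/-2 = 9

9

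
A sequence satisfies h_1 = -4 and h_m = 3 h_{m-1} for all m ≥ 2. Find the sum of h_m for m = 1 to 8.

h_2 = 3(-4) = -12
h_3 = 3(-12) = -36
h_4 = 3(-36) = -108
h_5 = 3(-108) = -324
h_6 = 3(-324) = -972
h_7 = 3(-972) = -2916
h_8 = 3(-2916) = -8748
Sum = (-4) + (-12) + (-36) + (-108) + (-324) + (-972) + (-2916) + (-8748) = -13120

-13120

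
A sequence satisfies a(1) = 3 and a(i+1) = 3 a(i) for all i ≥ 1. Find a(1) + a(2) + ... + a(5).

363

a(2) = 3(3) = 9
a(3) = 3(9) = 27
a(4) = 3(27) = 81
a(5) = 3(81) = 243
Sum = 3 + 9 + 27 + 81 + 243 = 363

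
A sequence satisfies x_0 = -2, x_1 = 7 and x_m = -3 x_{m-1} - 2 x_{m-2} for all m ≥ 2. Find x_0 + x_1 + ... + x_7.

425

x_2 = -3·7 - 2·(-2) = -17
x_3 = -3·(-17) - 2·7 = 37
x_4 = -3·37 - 2·(-17) = -77
x_5 = -3·(-77) - 2·37 = 157
x_6 = -3·157 - 2·(-77) = -317
x_7 = -3·(-317) - 2·157 = 637
Sum = (-2) + 7 + (-17) + 37 + (-77) + 157 + (-317) + 637 = 425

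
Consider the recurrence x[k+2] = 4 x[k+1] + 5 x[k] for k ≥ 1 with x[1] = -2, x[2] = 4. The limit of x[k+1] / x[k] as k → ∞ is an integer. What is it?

The characteristic equation is r^2 - 4r - 5 = 0, which factors as (r - 5)(r + 1) = 0.
So the roots are 5 and -1. Since |5| > |-1| and the coefficient of 5^k is non-zero, the ratio tends to 5.

5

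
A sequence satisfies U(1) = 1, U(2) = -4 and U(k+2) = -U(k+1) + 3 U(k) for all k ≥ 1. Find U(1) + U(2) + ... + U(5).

25

U(3) = -(-4) + 3(1) = 7
U(4) = -7 + 3(-4) = -19
U(5) = -(-19) + 3(7) = 40
Sum = 1 + (-4) + 7 + (-19) + 40 = 25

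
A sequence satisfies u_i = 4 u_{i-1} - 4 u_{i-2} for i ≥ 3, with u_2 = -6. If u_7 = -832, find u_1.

-1

Let u_1 = v.
u_3 = -24 - 4v
u_4 = -72 - 16v
u_5 = -192 - 48v
u_6 = -480 - 128v
u_7 = -1152 - 320v
So -1152 - 320v = -832, giving v = -1.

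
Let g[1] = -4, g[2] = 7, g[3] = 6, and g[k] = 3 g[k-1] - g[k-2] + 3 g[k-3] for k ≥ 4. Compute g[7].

g[4] = 3·6 - 7 + 3·(-4) = -1
g[5] = 3·(-1) - 6 + 3·7 = 12
g[6] = 3·12 - (-1) + 3·6 = 55
g[7] = 3·55 - 12 + 3·(-1) = 150

150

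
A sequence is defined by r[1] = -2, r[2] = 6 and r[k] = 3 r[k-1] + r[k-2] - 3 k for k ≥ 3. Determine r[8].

1104

r[3] = 3*6 + (-2) - 9 = 7
r[4] = 3*7 + 6 - 12 = 15
r[5] = 3*15 + 7 - 15 = 37
r[6] = 3*37 + 15 - 18 = 108
r[7] = 3*108 + 37 - 21 = 340
r[8] = 3*340 + 108 - 24 = 1104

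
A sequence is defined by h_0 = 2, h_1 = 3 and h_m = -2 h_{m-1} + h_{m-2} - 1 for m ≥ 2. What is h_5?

h_2 = -2*3 + 2 - 1 = -5
h_3 = -2*(-5) + 3 - 1 = 12
h_4 = -2*12 + (-5) - 1 = -30
h_5 = -2*(-30) + 12 - 1 = 71

71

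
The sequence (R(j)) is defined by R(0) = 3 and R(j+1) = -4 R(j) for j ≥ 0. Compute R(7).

-49152

R(1) = -4·3 = -12
R(2) = -4·(-12) = 48
R(3) = -4·48 = -192
R(4) = -4·(-192) = 768
R(5) = -4·768 = -3072
R(6) = -4·(-3072) = 12288
R(7) = -4·12288 = -49152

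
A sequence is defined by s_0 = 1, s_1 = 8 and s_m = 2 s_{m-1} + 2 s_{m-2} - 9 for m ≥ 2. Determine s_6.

s_2 = 2·8 + 2·1 - 9 = 9
s_3 = 2·9 + 2·8 - 9 = 25
s_4 = 2·25 + 2·9 - 9 = 59
s_5 = 2·59 + 2·25 - 9 = 159
s_6 = 2·159 + 2·59 - 9 = 427

427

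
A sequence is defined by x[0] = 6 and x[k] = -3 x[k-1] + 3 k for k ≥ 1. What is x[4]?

x[1] = -3(6) + 3 = -15
x[2] = -3(-15) + 6 = 51
x[3] = -3(51) + 9 = -144
x[4] = -3(-144) + 12 = 444

444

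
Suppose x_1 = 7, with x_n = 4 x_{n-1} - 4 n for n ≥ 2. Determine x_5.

1004

x_2 = 4·7 - 8 = 20
x_3 = 4·20 - 12 = 68
x_4 = 4·68 - 16 = 256
x_5 = 4·256 - 20 = 1004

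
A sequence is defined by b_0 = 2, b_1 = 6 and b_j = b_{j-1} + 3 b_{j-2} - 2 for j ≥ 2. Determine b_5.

130

b_2 = 6 + 3·2 - 2 = 10
b_3 = 10 + 3·6 - 2 = 26
b_4 = 26 + 3·10 - 2 = 54
b_5 = 54 + 3·26 - 2 = 130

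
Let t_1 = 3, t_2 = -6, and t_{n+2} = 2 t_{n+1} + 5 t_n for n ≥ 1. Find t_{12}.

-277584

t_3 = 2*(-6) + 5*3 = 3
t_4 = 2*3 + 5*(-6) = -24
t_5 = 2*(-24) + 5*3 = -33
t_6 = 2*(-33) + 5*(-24) = -186
t_7 = 2*(-186) + 5*(-33) = -537
t_8 = 2*(-537) + 5*(-186) = -2004
t_9 = 2*(-2004) + 5*(-537) = -6693
t_{10} = 2*(-6693) + 5*(-2004) = -23406
t_{11} = 2*(-23406) + 5*(-6693) = -80277
t_{12} = 2*(-80277) + 5*(-23406) = -277584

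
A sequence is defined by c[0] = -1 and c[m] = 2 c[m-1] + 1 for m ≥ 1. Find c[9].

c[1] = 2(-1) + 1 = -1
c[2] = 2(-1) + 1 = -1
c[3] = 2(-1) + 1 = -1
c[4] = 2(-1) + 1 = -1
c[5] = 2(-1) + 1 = -1
c[6] = 2(-1) + 1 = -1
c[7] = 2(-1) + 1 = -1
c[8] = 2(-1) + 1 = -1
c[9] = 2(-1) + 1 = -1

-1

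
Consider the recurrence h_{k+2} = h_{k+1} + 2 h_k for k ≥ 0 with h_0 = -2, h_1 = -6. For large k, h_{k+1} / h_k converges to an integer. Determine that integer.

2

The characteristic equation is r^2 - r - 2 = 0, which factors as (r - 2)(r + 1) = 0.
So the roots are 2 and -1. Since |2| > |-1| and the coefficient of 2^k is non-zero, the ratio tends to 2.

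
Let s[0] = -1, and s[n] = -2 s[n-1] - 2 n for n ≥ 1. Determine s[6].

-40

s[1] = -2*(-1) - 2 = 0
s[2] = -2*0 - 4 = -4
s[3] = -2*(-4) - 6 = 2
s[4] = -2*2 - 8 = -12
s[5] = -2*(-12) - 10 = 14
s[6] = -2*14 - 12 = -40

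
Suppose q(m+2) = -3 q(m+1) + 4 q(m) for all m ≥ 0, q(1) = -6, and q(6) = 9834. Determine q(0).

6

Let q(0) = w.
q(2) = 18 + 4w
q(3) = -78 - 12w
q(4) = 306 + 52w
q(5) = -1230 - 204w
q(6) = 4914 + 820w
So 4914 + 820w = 9834, giving w = 6.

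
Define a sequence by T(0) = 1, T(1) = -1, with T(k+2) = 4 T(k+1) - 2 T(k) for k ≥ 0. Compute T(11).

T(2) = 4*(-1) - 2*1 = -6
T(3) = 4*(-6) - 2*(-1) = -22
T(4) = 4*(-22) - 2*(-6) = -76
T(5) = 4*(-76) - 2*(-22) = -260
T(6) = 4*(-260) - 2*(-76) = -888
T(7) = 4*(-888) - 2*(-260) = -3032
T(8) = 4*(-3032) - 2*(-888) = -10352
T(9) = 4*(-10352) - 2*(-3032) = -35344
T(10) = 4*(-35344) - 2*(-10352) = -120672
T(11) = 4*(-120672) - 2*(-35344) = -412000

-412000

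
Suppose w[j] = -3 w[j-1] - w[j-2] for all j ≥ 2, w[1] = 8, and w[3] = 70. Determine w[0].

2

Let w[0] = z.
w[2] = -24 - z
w[3] = 64 + 3z
So 64 + 3z = 70, giving z = 2.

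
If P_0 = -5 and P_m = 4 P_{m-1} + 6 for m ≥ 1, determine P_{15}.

The fixed point is 6/(1 - 4) = -2, so P_m + 2 = 4(P_{m-1} + 2).
Hence P_m = -3·4^m - 2.
P_{15} = -3·4^{15} - 2 = -3·1073741824 - 2 = -3221225474.

-3221225474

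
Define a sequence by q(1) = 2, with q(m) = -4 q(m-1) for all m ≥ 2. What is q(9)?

131072

q(2) = -4·2 = -8
q(3) = -4·(-8) = 32
q(4) = -4·32 = -128
q(5) = -4·(-128) = 512
q(6) = -4·512 = -2048
q(7) = -4·(-2048) = 8192
q(8) = -4·8192 = -32768
q(9) = -4·(-32768) = 131072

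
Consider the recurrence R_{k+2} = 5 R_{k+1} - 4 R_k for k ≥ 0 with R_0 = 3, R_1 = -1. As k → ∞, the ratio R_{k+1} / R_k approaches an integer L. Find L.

4

The characteristic equation is r^2 - 5r + 4 = 0, which factors as (r - 4)(r - 1) = 0.
So the roots are 4 and 1. Since |4| > |1| and the coefficient of 4^k is non-zero, the ratio tends to 4.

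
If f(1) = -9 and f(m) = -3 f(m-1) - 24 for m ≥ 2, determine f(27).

-7625597484993

The fixed point is -24/(1 + 3) = -6, so f(m) + 6 = -3(f(m-1) + 6).
Hence f(m) = -3·(-3)^{m-1} - 6.
f(27) = -3·(-3)^{26} - 6 = -3·2541865828329 - 6 = -7625597484993.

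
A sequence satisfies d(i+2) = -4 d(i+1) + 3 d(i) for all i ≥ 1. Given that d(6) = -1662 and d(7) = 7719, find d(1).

-3

Rearranging, d(i-2) = (d(i) + 4 d(i-1)) / 3.
d(5) = (7719 + 4(-1662)) / 3 = 1071/3 = 357
d(4) = (-1662 + 4(357)) / 3 = -234/3 = -78
d(3) = (357 + 4(-78)) / 3 = 45/3 = 15
d(2) = (-78 + 4(15)) / 3 = -18/3 = -6
d(1) = (15 + 4(-6)) / 3 = -9/3 = -3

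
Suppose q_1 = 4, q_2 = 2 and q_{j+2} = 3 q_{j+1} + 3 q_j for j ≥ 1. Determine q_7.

3348

q_3 = 3*2 + 3*4 = 18
q_4 = 3*18 + 3*2 = 60
q_5 = 3*60 + 3*18 = 234
q_6 = 3*234 + 3*60 = 882
q_7 = 3*882 + 3*234 = 3348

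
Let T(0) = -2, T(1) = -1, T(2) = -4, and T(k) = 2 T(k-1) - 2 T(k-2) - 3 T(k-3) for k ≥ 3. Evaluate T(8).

-212

T(3) = 2(-4) - 2(-1) - 3(-2) = 0
T(4) = 2(0) - 2(-4) - 3(-1) = 11
T(5) = 2(11) - 2(0) - 3(-4) = 34
T(6) = 2(34) - 2(11) - 3(0) = 46
T(7) = 2(46) - 2(34) - 3(11) = -9
T(8) = 2(-9) - 2(46) - 3(34) = -212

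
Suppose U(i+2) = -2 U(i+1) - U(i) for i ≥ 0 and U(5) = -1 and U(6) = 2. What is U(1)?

3

Rearranging, U(i-2) = -(U(i) + 2 U(i-1)).
U(4) = -(2 + 2*(-1)) = 0
U(3) = -(-1 + 2*0) = 1
U(2) = -(0 + 2*1) = -2
U(1) = -(1 + 2*(-2)) = 3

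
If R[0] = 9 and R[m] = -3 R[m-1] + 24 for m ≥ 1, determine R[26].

7625597484993

The fixed point is 24/(1 + 3) = 6, so R[m] - 6 = -3(R[m-1] - 6).
Hence R[m] = 3·(-3)^m + 6.
R[26] = 3·(-3)^{26} + 6 = 3·2541865828329 + 6 = 7625597484993.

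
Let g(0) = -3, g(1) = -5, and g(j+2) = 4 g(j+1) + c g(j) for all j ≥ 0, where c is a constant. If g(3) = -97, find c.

1

g(2) = -20 - 3c
g(3) = -80 - 17c
So -80 - 17c = -97, giving c = 1.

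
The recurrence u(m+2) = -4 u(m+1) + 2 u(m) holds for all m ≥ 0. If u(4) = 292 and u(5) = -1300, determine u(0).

-3

Rearranging, u(m-2) = (u(m) + 4 u(m-1)) / 2.
u(3) = (-1300 + 4·292) / 2 = -132/2 = -66
u(2) = (292 + 4·(-66)) / 2 = 28/2 = 14
u(1) = (-66 + 4·14) / 2 = -10/2 = -5
u(0) = (14 + 4·(-5)) / 2 = -6/2 = -3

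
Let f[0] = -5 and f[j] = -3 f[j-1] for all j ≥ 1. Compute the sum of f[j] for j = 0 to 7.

f[1] = -3(-5) = 15
f[2] = -3(15) = -45
f[3] = -3(-45) = 135
f[4] = -3(135) = -405
f[5] = -3(-405) = 1215
f[6] = -3(1215) = -3645
f[7] = -3(-3645) = 10935
Sum = (-5) + 15 + (-45) + 135 + (-405) + 1215 + (-3645) + 10935 = 8200

8200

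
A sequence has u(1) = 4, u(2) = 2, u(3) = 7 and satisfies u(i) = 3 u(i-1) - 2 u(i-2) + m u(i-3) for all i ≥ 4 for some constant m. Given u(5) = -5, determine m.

u(4) = 17 + 4m
u(5) = 37 + 14m
So 37 + 14m = -5, giving m = -3.

-3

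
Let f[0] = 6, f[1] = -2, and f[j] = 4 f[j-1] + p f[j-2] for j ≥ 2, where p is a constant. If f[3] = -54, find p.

f[2] = -8 + 6p
f[3] = -32 + 22p
So -32 + 22p = -54, giving p = -1.

-1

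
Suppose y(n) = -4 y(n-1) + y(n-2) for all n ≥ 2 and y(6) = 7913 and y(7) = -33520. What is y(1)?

Rearranging, y(n-2) = y(n) + 4 y(n-1).
y(5) = -33520 + 4*7913 = -1868
y(4) = 7913 + 4*(-1868) = 441
y(3) = -1868 + 4*441 = -104
y(2) = 441 + 4*(-104) = 25
y(1) = -104 + 4*25 = -4

-4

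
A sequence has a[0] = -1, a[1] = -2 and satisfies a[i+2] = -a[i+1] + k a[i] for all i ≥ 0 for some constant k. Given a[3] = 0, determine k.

a[2] = 2 - k
a[3] = -2 - k
So -2 - k = 0, giving k = -2.

-2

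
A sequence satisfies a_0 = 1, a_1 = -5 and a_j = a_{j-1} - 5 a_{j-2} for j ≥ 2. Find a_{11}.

-18210

a_2 = (-5) - 5(1) = -10
a_3 = (-10) - 5(-5) = 15
a_4 = 15 - 5(-10) = 65
a_5 = 65 - 5(15) = -10
a_6 = (-10) - 5(65) = -335
a_7 = (-335) - 5(-10) = -285
a_8 = (-285) - 5(-335) = 1390
a_9 = 1390 - 5(-285) = 2815
a_{10} = 2815 - 5(1390) = -4135
a_{11} = (-4135) - 5(2815) = -18210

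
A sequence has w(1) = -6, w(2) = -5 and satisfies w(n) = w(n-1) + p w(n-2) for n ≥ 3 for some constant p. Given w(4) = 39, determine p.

w(3) = -5 - 6p
w(4) = -5 - 11p
So -5 - 11p = 39, giving p = -4.

-4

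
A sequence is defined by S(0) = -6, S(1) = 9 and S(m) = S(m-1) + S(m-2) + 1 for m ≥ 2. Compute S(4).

S(2) = 9 + (-6) + 1 = 4
S(3) = 4 + 9 + 1 = 14
S(4) = 14 + 4 + 1 = 19

19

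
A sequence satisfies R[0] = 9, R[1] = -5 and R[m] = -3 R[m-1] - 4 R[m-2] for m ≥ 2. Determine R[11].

14867

R[2] = -3(-5) - 4(9) = -21
R[3] = -3(-21) - 4(-5) = 83
R[4] = -3(83) - 4(-21) = -165
R[5] = -3(-165) - 4(83) = 163
R[6] = -3(163) - 4(-165) = 171
R[7] = -3(171) - 4(163) = -1165
R[8] = -3(-1165) - 4(171) = 2811
R[9] = -3(2811) - 4(-1165) = -3773
R[10] = -3(-3773) - 4(2811) = 75
R[11] = -3(75) - 4(-3773) = 14867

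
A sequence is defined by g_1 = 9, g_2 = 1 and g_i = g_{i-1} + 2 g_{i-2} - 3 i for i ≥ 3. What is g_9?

g_3 = 1 + 2*9 - 9 = 10
g_4 = 10 + 2*1 - 12 = 0
g_5 = 0 + 2*10 - 15 = 5
g_6 = 5 + 2*0 - 18 = -13
g_7 = (-13) + 2*5 - 21 = -24
g_8 = (-24) + 2*(-13) - 24 = -74
g_9 = (-74) + 2*(-24) - 27 = -149

-149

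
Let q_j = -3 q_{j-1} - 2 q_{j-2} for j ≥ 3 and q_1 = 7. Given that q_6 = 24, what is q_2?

-6

Let q_2 = x.
q_3 = -14 - 3x
q_4 = 42 + 7x
q_5 = -98 - 15x
q_6 = 210 + 31x
So 210 + 31x = 24, giving x = -6.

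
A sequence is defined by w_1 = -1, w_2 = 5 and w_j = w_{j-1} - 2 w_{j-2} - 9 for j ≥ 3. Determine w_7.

w_3 = 5 - 2·(-1) - 9 = -2
w_4 = (-2) - 2·5 - 9 = -21
w_5 = (-21) - 2·(-2) - 9 = -26
w_6 = (-26) - 2·(-21) - 9 = 7
w_7 = 7 - 2·(-26) - 9 = 50

50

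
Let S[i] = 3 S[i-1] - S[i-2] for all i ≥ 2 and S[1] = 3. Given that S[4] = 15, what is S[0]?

Let S[0] = y.
S[2] = 9 - y
S[3] = 24 - 3y
S[4] = 63 - 8y
So 63 - 8y = 15, giving y = 6.

6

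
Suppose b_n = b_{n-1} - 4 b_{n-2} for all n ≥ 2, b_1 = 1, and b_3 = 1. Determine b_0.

-1

Let b_0 = v.
b_2 = 1 - 4v
b_3 = -3 - 4v
So -3 - 4v = 1, giving v = -1.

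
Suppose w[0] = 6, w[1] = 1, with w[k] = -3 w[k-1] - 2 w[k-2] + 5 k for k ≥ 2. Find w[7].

538

w[2] = -3·1 - 2·6 + 10 = -5
w[3] = -3·(-5) - 2·1 + 15 = 28
w[4] = -3·28 - 2·(-5) + 20 = -54
w[5] = -3·(-54) - 2·28 + 25 = 131
w[6] = -3·131 - 2·(-54) + 30 = -255
w[7] = -3·(-255) - 2·131 + 35 = 538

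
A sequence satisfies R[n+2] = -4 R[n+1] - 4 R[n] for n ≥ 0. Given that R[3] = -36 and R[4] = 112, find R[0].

-3

Rearranging, R[n-2] = (R[n] + 4 R[n-1]) / -4.
R[2] = (112 + 4*(-36)) / -4 = -32/-4 = 8
R[1] = (-36 + 4*8) / -4 = -4/-4 = 1
R[0] = (8 + 4*1) / -4 = 12/-4 = -3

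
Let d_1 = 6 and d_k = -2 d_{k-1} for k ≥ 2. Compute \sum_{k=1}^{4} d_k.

-30

d_2 = -2(6) = -12
d_3 = -2(-12) = 24
d_4 = -2(24) = -48
Sum = 6 + (-12) + 24 + (-48) = -30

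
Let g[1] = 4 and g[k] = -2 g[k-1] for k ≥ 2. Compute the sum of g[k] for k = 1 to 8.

g[2] = -2(4) = -8
g[3] = -2(-8) = 16
g[4] = -2(16) = -32
g[5] = -2(-32) = 64
g[6] = -2(64) = -128
g[7] = -2(-128) = 256
g[8] = -2(256) = -512
Sum = 4 + (-8) + 16 + (-32) + 64 + (-128) + 256 + (-512) = -340

-340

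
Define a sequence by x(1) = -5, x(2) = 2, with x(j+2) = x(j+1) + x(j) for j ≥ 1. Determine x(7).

x(3) = 2 + (-5) = -3
x(4) = (-3) + 2 = -1
x(5) = (-1) + (-3) = -4
x(6) = (-4) + (-1) = -5
x(7) = (-5) + (-4) = -9

-9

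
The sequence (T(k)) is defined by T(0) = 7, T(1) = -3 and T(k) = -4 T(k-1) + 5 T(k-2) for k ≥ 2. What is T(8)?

T(2) = -4(-3) + 5(7) = 47
T(3) = -4(47) + 5(-3) = -203
T(4) = -4(-203) + 5(47) = 1047
T(5) = -4(1047) + 5(-203) = -5203
T(6) = -4(-5203) + 5(1047) = 26047
T(7) = -4(26047) + 5(-5203) = -130203
T(8) = -4(-130203) + 5(26047) = 651047

651047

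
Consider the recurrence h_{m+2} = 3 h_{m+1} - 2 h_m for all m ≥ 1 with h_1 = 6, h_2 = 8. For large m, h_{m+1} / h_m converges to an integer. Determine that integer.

2

The characteristic equation is r^2 - 3r + 2 = 0, which factors as (r - 2)(r - 1) = 0.
So the roots are 2 and 1. Since |2| > |1| and the coefficient of 2^m is non-zero, the ratio tends to 2.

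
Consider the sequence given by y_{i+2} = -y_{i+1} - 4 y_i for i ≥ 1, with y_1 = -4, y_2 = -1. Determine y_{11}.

-2431

y_3 = -(-1) - 4*(-4) = 17
y_4 = -17 - 4*(-1) = -13
y_5 = -(-13) - 4*17 = -55
y_6 = -(-55) - 4*(-13) = 107
y_7 = -107 - 4*(-55) = 113
y_8 = -113 - 4*107 = -541
y_9 = -(-541) - 4*113 = 89
y_{10} = -89 - 4*(-541) = 2075
y_{11} = -2075 - 4*89 = -2431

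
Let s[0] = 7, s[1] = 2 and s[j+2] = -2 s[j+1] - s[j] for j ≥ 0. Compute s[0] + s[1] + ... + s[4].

-11

s[2] = -2*2 - 7 = -11
s[3] = -2*(-11) - 2 = 20
s[4] = -2*20 - (-11) = -29
Sum = 7 + 2 + (-11) + 20 + (-29) = -11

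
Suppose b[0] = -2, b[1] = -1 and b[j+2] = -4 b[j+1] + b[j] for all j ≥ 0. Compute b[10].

219602

b[2] = -4·(-1) + (-2) = 2
b[3] = -4·2 + (-1) = -9
b[4] = -4·(-9) + 2 = 38
b[5] = -4·38 + (-9) = -161
b[6] = -4·(-161) + 38 = 682
b[7] = -4·682 + (-161) = -2889
b[8] = -4·(-2889) + 682 = 12238
b[9] = -4·12238 + (-2889) = -51841
b[10] = -4·(-51841) + 12238 = 219602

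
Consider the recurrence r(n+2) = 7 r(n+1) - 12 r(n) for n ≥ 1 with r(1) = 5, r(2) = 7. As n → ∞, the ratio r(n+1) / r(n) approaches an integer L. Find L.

4

The characteristic equation is r^2 - 7r + 12 = 0, which factors as (r - 4)(r - 3) = 0.
So the roots are 4 and 3. Since |4| > |3| and the coefficient of 4^n is non-zero, the ratio tends to 4.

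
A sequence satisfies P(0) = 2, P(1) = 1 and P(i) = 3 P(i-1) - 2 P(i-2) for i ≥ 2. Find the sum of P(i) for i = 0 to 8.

P(2) = 3·1 - 2·2 = -1
P(3) = 3·(-1) - 2·1 = -5
P(4) = 3·(-5) - 2·(-1) = -13
P(5) = 3·(-13) - 2·(-5) = -29
P(6) = 3·(-29) - 2·(-13) = -61
P(7) = 3·(-61) - 2·(-29) = -125
P(8) = 3·(-125) - 2·(-61) = -253
Sum = 2 + 1 + (-1) + (-5) + (-13) + (-29) + (-61) + (-125) + (-253) = -484

-484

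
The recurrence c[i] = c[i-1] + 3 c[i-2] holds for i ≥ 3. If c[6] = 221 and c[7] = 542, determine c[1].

Rearranging, c[i-2] = (c[i] - c[i-1]) / 3.
c[5] = (542 - 221) / 3 = 321/3 = 107
c[4] = (221 - 107) / 3 = 114/3 = 38
c[3] = (107 - 38) / 3 = 69/3 = 23
c[2] = (38 - 23) / 3 = 15/3 = 5
c[1] = (23 - 5) / 3 = 18/3 = 6

6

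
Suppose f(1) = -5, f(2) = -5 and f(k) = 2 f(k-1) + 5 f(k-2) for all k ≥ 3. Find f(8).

-14495

f(3) = 2·(-5) + 5·(-5) = -35
f(4) = 2·(-35) + 5·(-5) = -95
f(5) = 2·(-95) + 5·(-35) = -365
f(6) = 2·(-365) + 5·(-95) = -1205
f(7) = 2·(-1205) + 5·(-365) = -4235
f(8) = 2·(-4235) + 5·(-1205) = -14495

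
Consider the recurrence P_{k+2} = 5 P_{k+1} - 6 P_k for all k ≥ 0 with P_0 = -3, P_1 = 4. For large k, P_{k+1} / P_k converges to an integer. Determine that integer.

3

The characteristic equation is r^2 - 5r + 6 = 0, which factors as (r - 3)(r - 2) = 0.
So the roots are 3 and 2. Since |3| > |2| and the coefficient of 3^k is non-zero, the ratio tends to 3.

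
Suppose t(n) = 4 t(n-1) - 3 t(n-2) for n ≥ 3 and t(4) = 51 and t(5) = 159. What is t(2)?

Rearranging, t(n-2) = (t(n) - 4 t(n-1)) / -3.
t(3) = (159 - 4·51) / -3 = -45/-3 = 15
t(2) = (51 - 4·15) / -3 = -9/-3 = 3

3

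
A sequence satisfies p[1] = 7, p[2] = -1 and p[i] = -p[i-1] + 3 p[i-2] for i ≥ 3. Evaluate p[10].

-5065

p[3] = -(-1) + 3*7 = 22
p[4] = -22 + 3*(-1) = -25
p[5] = -(-25) + 3*22 = 91
p[6] = -91 + 3*(-25) = -166
p[7] = -(-166) + 3*91 = 439
p[8] = -439 + 3*(-166) = -937
p[9] = -(-937) + 3*439 = 2254
p[10] = -2254 + 3*(-937) = -5065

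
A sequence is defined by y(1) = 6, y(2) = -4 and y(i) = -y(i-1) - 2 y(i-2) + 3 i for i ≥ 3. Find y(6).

y(3) = -(-4) - 2(6) + 9 = 1
y(4) = -1 - 2(-4) + 12 = 19
y(5) = -19 - 2(1) + 15 = -6
y(6) = -(-6) - 2(19) + 18 = -14

-14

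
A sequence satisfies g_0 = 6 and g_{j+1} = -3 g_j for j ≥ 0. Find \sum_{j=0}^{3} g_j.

-120

g_1 = -3·6 = -18
g_2 = -3·(-18) = 54
g_3 = -3·54 = -162
Sum = 6 + (-18) + 54 + (-162) = -120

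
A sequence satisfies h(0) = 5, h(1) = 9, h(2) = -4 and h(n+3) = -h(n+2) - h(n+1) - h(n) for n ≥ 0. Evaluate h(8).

h(3) = -(-4) - 9 - 5 = -10
h(4) = -(-10) - (-4) - 9 = 5
h(5) = -5 - (-10) - (-4) = 9
h(6) = -9 - 5 - (-10) = -4
h(7) = -(-4) - 9 - 5 = -10
h(8) = -(-10) - (-4) - 9 = 5

5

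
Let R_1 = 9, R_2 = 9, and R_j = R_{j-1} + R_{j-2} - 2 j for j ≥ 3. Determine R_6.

R_3 = 9 + 9 - 6 = 12
R_4 = 12 + 9 - 8 = 13
R_5 = 13 + 12 - 10 = 15
R_6 = 15 + 13 - 12 = 16

16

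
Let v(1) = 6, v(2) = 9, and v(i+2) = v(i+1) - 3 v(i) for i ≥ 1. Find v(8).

-171

v(3) = 9 - 3·6 = -9
v(4) = (-9) - 3·9 = -36
v(5) = (-36) - 3·(-9) = -9
v(6) = (-9) - 3·(-36) = 99
v(7) = 99 - 3·(-9) = 126
v(8) = 126 - 3·99 = -171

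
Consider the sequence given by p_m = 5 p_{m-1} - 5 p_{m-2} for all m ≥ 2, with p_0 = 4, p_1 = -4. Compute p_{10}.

p_2 = 5·(-4) - 5·4 = -40
p_3 = 5·(-40) - 5·(-4) = -180
p_4 = 5·(-180) - 5·(-40) = -700
p_5 = 5·(-700) - 5·(-180) = -2600
p_6 = 5·(-2600) - 5·(-700) = -9500
p_7 = 5·(-9500) - 5·(-2600) = -34500
p_8 = 5·(-34500) - 5·(-9500) = -125000
p_9 = 5·(-125000) - 5·(-34500) = -452500
p_{10} = 5·(-452500) - 5·(-125000) = -1637500

-1637500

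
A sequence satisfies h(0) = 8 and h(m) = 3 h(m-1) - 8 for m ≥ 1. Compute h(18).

1549681960

The fixed point is -8/(1 - 3) = 4, so h(m) - 4 = 3(h(m-1) - 4).
Hence h(m) = 4·3^m + 4.
h(18) = 4·3^{18} + 4 = 4·387420489 + 4 = 1549681960.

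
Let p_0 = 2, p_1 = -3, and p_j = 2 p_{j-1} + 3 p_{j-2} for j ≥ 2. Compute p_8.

p_2 = 2(-3) + 3(2) = 0
p_3 = 2(0) + 3(-3) = -9
p_4 = 2(-9) + 3(0) = -18
p_5 = 2(-18) + 3(-9) = -63
p_6 = 2(-63) + 3(-18) = -180
p_7 = 2(-180) + 3(-63) = -549
p_8 = 2(-549) + 3(-180) = -1638

-1638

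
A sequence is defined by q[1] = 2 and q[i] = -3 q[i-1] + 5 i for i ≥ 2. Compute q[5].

q[2] = -3(2) + 10 = 4
q[3] = -3(4) + 15 = 3
q[4] = -3(3) + 20 = 11
q[5] = -3(11) + 25 = -8

-8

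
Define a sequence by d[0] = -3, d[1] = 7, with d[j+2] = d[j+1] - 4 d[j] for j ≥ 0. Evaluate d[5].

d[2] = 7 - 4*(-3) = 19
d[3] = 19 - 4*7 = -9
d[4] = (-9) - 4*19 = -85
d[5] = (-85) - 4*(-9) = -49

-49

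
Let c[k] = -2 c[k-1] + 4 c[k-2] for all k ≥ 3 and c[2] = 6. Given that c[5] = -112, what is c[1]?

Let c[1] = x.
c[3] = -12 + 4x
c[4] = 48 - 8x
c[5] = -144 + 32x
So -144 + 32x = -112, giving x = 1.

1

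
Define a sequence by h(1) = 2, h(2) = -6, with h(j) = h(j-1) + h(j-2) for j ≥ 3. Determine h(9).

-100

h(3) = (-6) + 2 = -4
h(4) = (-4) + (-6) = -10
h(5) = (-10) + (-4) = -14
h(6) = (-14) + (-10) = -24
h(7) = (-24) + (-14) = -38
h(8) = (-38) + (-24) = -62
h(9) = (-62) + (-38) = -100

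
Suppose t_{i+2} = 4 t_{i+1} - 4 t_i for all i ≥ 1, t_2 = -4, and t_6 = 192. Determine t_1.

-4

Let t_1 = w.
t_3 = -16 - 4w
t_4 = -48 - 16w
t_5 = -128 - 48w
t_6 = -320 - 128w
So -320 - 128w = 192, giving w = -4.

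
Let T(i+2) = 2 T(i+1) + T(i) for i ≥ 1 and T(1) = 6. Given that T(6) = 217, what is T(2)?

5

Let T(2) = z.
T(3) = 6 + 2z
T(4) = 12 + 5z
T(5) = 30 + 12z
T(6) = 72 + 29z
So 72 + 29z = 217, giving z = 5.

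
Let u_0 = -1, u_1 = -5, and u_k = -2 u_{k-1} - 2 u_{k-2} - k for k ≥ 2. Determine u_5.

17

u_2 = -2(-5) - 2(-1) - 2 = 10
u_3 = -2(10) - 2(-5) - 3 = -13
u_4 = -2(-13) - 2(10) - 4 = 2
u_5 = -2(2) - 2(-13) - 5 = 17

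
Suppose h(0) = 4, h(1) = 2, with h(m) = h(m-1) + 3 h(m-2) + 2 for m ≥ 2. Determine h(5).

h(2) = 2 + 3·4 + 2 = 16
h(3) = 16 + 3·2 + 2 = 24
h(4) = 24 + 3·16 + 2 = 74
h(5) = 74 + 3·24 + 2 = 148

148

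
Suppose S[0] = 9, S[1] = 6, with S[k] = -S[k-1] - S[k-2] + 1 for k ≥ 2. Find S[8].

-14

S[2] = -6 - 9 + 1 = -14
S[3] = -(-14) - 6 + 1 = 9
S[4] = -9 - (-14) + 1 = 6
S[5] = -6 - 9 + 1 = -14
S[6] = -(-14) - 6 + 1 = 9
S[7] = -9 - (-14) + 1 = 6
S[8] = -6 - 9 + 1 = -14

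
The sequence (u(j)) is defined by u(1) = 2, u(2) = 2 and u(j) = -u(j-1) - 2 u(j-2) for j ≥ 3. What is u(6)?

u(3) = -2 - 2*2 = -6
u(4) = -(-6) - 2*2 = 2
u(5) = -2 - 2*(-6) = 10
u(6) = -10 - 2*2 = -14

-14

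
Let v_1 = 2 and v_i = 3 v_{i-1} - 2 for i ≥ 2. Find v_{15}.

4782970

The fixed point is -2/(1 - 3) = 1, so v_i - 1 = 3(v_{i-1} - 1).
Hence v_i = 1·3^{i-1} + 1.
v_{15} = 1·3^{14} + 1 = 1·4782969 + 1 = 4782970.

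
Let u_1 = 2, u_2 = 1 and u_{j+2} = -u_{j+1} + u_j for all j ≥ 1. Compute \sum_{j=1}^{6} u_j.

u_3 = -1 + 2 = 1
u_4 = -1 + 1 = 0
u_5 = -0 + 1 = 1
u_6 = -1 + 0 = -1
Sum = 2 + 1 + 1 + 0 + 1 + (-1) = 4

4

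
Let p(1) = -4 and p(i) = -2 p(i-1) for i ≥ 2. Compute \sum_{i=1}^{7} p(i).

p(2) = -2·(-4) = 8
p(3) = -2·8 = -16
p(4) = -2·(-16) = 32
p(5) = -2·32 = -64
p(6) = -2·(-64) = 128
p(7) = -2·128 = -256
Sum = (-4) + 8 + (-16) + 32 + (-64) + 128 + (-256) = -172

-172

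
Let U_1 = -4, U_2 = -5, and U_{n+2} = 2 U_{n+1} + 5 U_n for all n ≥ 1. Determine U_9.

-44220

U_3 = 2(-5) + 5(-4) = -30
U_4 = 2(-30) + 5(-5) = -85
U_5 = 2(-85) + 5(-30) = -320
U_6 = 2(-320) + 5(-85) = -1065
U_7 = 2(-1065) + 5(-320) = -3730
U_8 = 2(-3730) + 5(-1065) = -12785
U_9 = 2(-12785) + 5(-3730) = -44220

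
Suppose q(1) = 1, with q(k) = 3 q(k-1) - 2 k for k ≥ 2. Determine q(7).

q(2) = 3(1) - 4 = -1
q(3) = 3(-1) - 6 = -9
q(4) = 3(-9) - 8 = -35
q(5) = 3(-35) - 10 = -115
q(6) = 3(-115) - 12 = -357
q(7) = 3(-357) - 14 = -1085

-1085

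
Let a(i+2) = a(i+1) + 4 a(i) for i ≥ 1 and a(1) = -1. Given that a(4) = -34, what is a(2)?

-6

Let a(2) = y.
a(3) = -4 + y
a(4) = -4 + 5y
So -4 + 5y = -34, giving y = -6.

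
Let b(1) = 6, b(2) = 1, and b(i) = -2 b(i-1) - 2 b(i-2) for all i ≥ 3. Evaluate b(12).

416

b(3) = -2·1 - 2·6 = -14
b(4) = -2·(-14) - 2·1 = 26
b(5) = -2·26 - 2·(-14) = -24
b(6) = -2·(-24) - 2·26 = -4
b(7) = -2·(-4) - 2·(-24) = 56
b(8) = -2·56 - 2·(-4) = -104
b(9) = -2·(-104) - 2·56 = 96
b(10) = -2·96 - 2·(-104) = 16
b(11) = -2·16 - 2·96 = -224
b(12) = -2·(-224) - 2·16 = 416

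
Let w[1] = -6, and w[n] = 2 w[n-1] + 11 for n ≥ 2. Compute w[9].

w[2] = 2(-6) + 11 = -1
w[3] = 2(-1) + 11 = 9
w[4] = 2(9) + 11 = 29
w[5] = 2(29) + 11 = 69
w[6] = 2(69) + 11 = 149
w[7] = 2(149) + 11 = 309
w[8] = 2(309) + 11 = 629
w[9] = 2(629) + 11 = 1269

1269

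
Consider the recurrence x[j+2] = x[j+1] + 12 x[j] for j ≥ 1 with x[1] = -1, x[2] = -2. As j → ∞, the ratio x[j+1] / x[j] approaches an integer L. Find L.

4

The characteristic equation is r^2 - r - 12 = 0, which factors as (r - 4)(r + 3) = 0.
So the roots are 4 and -3. Since |4| > |-3| and the coefficient of 4^j is non-zero, the ratio tends to 4.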